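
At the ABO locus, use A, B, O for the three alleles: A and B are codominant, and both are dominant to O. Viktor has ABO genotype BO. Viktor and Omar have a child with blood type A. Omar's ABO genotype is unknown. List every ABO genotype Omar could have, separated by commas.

AA, AB, AO

For each candidate genotype of Omar, check whether crossing it with BO can produce every observed child phenotype.
  AA → possible child types {A, AB} ✓
  AB → possible child types {A, B, AB} ✓
  AO → possible child types {O, A, B, AB} ✓
  BB → possible child types {B} ✗
  BO → possible child types {O, B} ✗
  OO → possible child types {O, B} ✗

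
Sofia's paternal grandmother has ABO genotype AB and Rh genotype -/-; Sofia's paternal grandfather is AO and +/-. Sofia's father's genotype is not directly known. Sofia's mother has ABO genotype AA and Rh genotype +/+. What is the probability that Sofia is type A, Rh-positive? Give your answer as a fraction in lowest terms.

3/4

Sofia's father's ABO genotype from AB × AO: 1/4 AA, 1/4 AB, 1/4 AO, 1/4 BO.
Crossing each possibility with the mother AA and summing P(type A): 1/4·1 + 1/4·1/2 + 1/4·1 + 1/4·1/2 = 3/4.
Similarly for Rh via the father's Rh distribution: P(Rh+) = 1.
Independent loci: 3/4 × 1 = 3/4.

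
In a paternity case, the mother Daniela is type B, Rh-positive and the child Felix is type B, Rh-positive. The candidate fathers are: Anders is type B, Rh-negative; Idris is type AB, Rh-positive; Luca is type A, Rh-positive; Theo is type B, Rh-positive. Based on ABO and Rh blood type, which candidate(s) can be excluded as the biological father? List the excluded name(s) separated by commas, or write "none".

A candidate is excluded only if no genotype consistent with his phenotype could produce a type B, Rh-positive child with a type B, Rh-positive mother.
Every candidate has at least one consistent genotype combination, so none can be excluded.

none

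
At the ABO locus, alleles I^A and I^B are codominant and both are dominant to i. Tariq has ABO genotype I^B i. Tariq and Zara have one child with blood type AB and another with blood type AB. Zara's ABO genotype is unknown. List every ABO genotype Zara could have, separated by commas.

I^A I^A, I^A I^B, I^A i

For each candidate genotype of Zara, check whether crossing it with I^B i can produce every observed child phenotype.
  I^A I^A → possible child types {A, AB} ✓
  I^A I^B → possible child types {A, B, AB} ✓
  I^A i → possible child types {O, A, B, AB} ✓
  I^B I^B → possible child types {B} ✗
  I^B i → possible child types {O, B} ✗
  i i → possible child types {O, B} ✗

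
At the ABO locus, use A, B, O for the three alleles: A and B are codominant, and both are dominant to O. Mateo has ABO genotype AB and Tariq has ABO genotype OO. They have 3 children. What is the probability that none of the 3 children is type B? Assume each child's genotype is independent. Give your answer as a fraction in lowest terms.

ABO cross AB × OO → 1/2 A, 1/2 B.
So P(type B) = 1/2 per child.
P(not type B) = 1/2 for one child; (1/2)^3 = 1/8.

1/8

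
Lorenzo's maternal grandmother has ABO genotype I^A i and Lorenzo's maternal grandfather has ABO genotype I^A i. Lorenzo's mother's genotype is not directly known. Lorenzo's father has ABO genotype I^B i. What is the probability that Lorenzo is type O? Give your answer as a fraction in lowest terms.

1/4

Lorenzo's mother's ABO genotype from I^A i × I^A i: 1/4 I^A I^A, 1/2 I^A i, 1/4 i i.
Crossing each possibility with the father I^B i and summing P(type O): 1/4·0 + 1/2·1/4 + 1/4·1/2 = 1/4.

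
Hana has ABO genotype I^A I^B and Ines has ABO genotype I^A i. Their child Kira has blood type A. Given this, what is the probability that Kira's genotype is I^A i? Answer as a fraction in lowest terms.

1/2

Cross I^A I^B × I^A i → 1/4 I^A I^A, 1/4 I^A I^B, 1/4 I^A i, 1/4 I^B i.
Type-A genotypes among offspring: I^A I^A (1/4), I^A i (1/4); total 1/2.
P(I^A i | type A) = (1/4) / (1/2) = 1/2.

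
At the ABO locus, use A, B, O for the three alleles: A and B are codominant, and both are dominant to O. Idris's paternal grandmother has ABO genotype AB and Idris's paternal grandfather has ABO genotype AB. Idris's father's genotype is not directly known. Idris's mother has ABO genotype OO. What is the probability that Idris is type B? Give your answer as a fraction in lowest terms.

Idris's father's ABO genotype from AB × AB: 1/4 AA, 1/2 AB, 1/4 BB.
Crossing each possibility with the mother OO and summing P(type B): 1/4·0 + 1/2·1/2 + 1/4·1 = 1/2.

1/2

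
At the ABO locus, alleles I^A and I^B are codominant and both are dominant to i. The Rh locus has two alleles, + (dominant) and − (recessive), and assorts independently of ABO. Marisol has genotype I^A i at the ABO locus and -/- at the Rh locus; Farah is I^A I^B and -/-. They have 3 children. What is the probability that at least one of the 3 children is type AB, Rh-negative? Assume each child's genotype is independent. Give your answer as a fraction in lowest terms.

ABO cross I^A i × I^A I^B → 1/2 A, 1/4 B, 1/4 AB.
Rh cross -/- × -/- → 1 Rh-; so P(type AB, Rh-negative) = 1/4 × 1 = 1/4 per child.
P(none) = (3/4)^3 = 27/64; P(at least one) = 1 − 27/64 = 37/64.

37/64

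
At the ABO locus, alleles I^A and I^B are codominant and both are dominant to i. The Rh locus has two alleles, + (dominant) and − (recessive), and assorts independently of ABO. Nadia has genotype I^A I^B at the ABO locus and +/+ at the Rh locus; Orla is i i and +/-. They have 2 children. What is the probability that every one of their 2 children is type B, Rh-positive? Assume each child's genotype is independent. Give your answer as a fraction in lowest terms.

1/4

ABO cross I^A I^B × i i → 1/2 A, 1/2 B.
Rh cross +/+ × +/- → 1 Rh+; so P(type B, Rh-positive) = 1/2 × 1 = 1/2 per child.
All 2 independent: (1/2)^2 = 1/4.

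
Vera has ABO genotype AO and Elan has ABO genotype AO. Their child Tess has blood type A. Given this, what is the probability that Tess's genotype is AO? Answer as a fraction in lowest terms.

2/3

Cross AO × AO → 1/4 AA, 1/2 AO, 1/4 OO.
Type-A genotypes among offspring: AA (1/4), AO (1/2); total 3/4.
P(AO | type A) = (1/2) / (3/4) = 2/3.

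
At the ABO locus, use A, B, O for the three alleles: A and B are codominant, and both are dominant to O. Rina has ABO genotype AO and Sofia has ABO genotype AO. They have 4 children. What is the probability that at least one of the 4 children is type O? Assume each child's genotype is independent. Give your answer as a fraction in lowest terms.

ABO cross AO × AO → 1/4 O, 3/4 A.
So P(type O) = 1/4 per child.
P(none) = (3/4)^4 = 81/256; P(at least one) = 1 − 81/256 = 175/256.

175/256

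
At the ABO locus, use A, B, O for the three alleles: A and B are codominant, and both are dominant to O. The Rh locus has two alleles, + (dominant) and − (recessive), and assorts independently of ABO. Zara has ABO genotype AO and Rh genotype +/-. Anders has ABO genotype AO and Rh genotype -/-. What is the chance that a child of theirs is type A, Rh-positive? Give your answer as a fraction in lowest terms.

ABO cross AO × AO → offspring phenotypes: 1/4 O, 3/4 A.
Rh cross +/- × -/- → 1/2 Rh+, 1/2 Rh-.
Independent loci: P(type A, Rh-positive) = 3/4 × 1/2 = 3/8.

3/8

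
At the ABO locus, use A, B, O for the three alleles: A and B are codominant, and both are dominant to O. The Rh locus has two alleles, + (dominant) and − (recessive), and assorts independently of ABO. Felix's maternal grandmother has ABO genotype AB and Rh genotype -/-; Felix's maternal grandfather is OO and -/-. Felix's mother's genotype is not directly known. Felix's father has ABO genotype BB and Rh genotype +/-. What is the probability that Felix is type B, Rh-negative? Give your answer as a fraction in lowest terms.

Felix's mother's ABO genotype from AB × OO: 1/2 AO, 1/2 BO.
Crossing each possibility with the father BB and summing P(type B): 1/2·1/2 + 1/2·1 = 3/4.
Similarly for Rh via the mother's Rh distribution: P(Rh-) = 1/2.
Independent loci: 3/4 × 1/2 = 3/8.

3/8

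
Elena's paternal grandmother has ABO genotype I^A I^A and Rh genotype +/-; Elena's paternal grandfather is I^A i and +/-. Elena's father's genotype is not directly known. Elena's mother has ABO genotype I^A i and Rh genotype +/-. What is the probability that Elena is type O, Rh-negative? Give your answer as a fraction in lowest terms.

1/32

Elena's father's ABO genotype from I^A I^A × I^A i: 1/2 I^A I^A, 1/2 I^A i.
Crossing each possibility with the mother I^A i and summing P(type O): 1/2·0 + 1/2·1/4 = 1/8.
Similarly for Rh via the father's Rh distribution: P(Rh-) = 1/4.
Independent loci: 1/8 × 1/4 = 1/32.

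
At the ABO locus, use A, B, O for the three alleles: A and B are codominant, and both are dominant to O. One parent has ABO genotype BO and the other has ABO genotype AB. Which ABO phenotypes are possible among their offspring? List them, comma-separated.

Gametes from BO × AB give offspring ABO genotypes AB, AO, BB, BO, i.e. phenotypes A, B, AB.

A, B, AB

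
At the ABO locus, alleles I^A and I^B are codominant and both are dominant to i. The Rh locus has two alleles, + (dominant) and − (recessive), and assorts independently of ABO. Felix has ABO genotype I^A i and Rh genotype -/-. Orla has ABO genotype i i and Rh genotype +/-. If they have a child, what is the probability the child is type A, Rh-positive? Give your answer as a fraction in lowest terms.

1/4

ABO cross I^A i × i i → offspring phenotypes: 1/2 O, 1/2 A.
Rh cross -/- × +/- → 1/2 Rh+, 1/2 Rh-.
Independent loci: P(type A, Rh-positive) = 1/2 × 1/2 = 1/4.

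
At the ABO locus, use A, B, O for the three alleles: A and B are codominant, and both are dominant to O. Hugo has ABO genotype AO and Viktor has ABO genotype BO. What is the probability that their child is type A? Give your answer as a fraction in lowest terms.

ABO cross AO × BO → offspring phenotypes: 1/4 O, 1/4 A, 1/4 B, 1/4 AB.
So P(type A) = 1/4.

1/4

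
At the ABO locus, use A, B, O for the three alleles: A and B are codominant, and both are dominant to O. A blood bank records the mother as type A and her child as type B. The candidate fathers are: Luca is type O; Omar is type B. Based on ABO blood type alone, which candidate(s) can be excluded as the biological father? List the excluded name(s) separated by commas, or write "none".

A candidate is excluded only if no genotype consistent with his phenotype could produce a type B child with a type A mother.
Luca (type O): no genotype consistent with that phenotype can produce a type-B child with a type-A mother.

Luca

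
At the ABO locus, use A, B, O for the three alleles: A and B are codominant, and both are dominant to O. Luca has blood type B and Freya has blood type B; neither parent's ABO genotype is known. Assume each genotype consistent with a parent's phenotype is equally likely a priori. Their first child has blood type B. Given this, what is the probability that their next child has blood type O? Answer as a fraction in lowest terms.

Possible genotypes: Luca ∈ {BB, BO}; Freya ∈ {BB, BO}.
Weight each parental genotype pair by prior × P(type-B child):
  BB × BB: posterior weight 4/15; P(next child type O) = 0.
  BB × BO: posterior weight 4/15; P(next child type O) = 0.
  BO × BB: posterior weight 4/15; P(next child type O) = 0.
  BO × BO: posterior weight 1/5; P(next child type O) = 1/4.
Weighted sum = 1/20.

1/20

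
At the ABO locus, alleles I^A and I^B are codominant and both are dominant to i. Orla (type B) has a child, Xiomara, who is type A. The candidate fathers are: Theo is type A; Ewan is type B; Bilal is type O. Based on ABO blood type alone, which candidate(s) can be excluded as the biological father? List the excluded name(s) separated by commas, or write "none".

Ewan, Bilal

A candidate is excluded only if no genotype consistent with his phenotype could produce a type A child with a type B mother.
Ewan (type B): no genotype consistent with that phenotype can produce a type-A child with a type-B mother.
Bilal (type O): no genotype consistent with that phenotype can produce a type-A child with a type-B mother.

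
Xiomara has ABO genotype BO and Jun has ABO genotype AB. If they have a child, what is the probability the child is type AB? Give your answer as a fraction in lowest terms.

1/4

ABO cross BO × AB → offspring phenotypes: 1/4 A, 1/2 B, 1/4 AB.
So P(type AB) = 1/4.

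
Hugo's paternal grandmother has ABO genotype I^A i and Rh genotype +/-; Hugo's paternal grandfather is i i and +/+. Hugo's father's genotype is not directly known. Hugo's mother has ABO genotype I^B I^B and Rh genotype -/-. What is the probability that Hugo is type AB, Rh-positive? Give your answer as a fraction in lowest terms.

Hugo's father's ABO genotype from I^A i × i i: 1/2 I^A i, 1/2 i i.
Crossing each possibility with the mother I^B I^B and summing P(type AB): 1/2·1/2 + 1/2·0 = 1/4.
Similarly for Rh via the father's Rh distribution: P(Rh+) = 3/4.
Independent loci: 1/4 × 3/4 = 3/16.

3/16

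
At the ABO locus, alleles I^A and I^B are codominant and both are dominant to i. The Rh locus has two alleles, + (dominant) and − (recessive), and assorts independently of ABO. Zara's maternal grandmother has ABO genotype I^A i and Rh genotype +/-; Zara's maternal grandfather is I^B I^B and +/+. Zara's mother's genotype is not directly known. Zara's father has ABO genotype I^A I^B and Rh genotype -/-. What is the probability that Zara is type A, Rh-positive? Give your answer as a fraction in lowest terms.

Zara's mother's ABO genotype from I^A i × I^B I^B: 1/2 I^A I^B, 1/2 I^B i.
Crossing each possibility with the father I^A I^B and summing P(type A): 1/2·1/4 + 1/2·1/4 = 1/4.
Similarly for Rh via the mother's Rh distribution: P(Rh+) = 3/4.
Independent loci: 1/4 × 3/4 = 3/16.

3/16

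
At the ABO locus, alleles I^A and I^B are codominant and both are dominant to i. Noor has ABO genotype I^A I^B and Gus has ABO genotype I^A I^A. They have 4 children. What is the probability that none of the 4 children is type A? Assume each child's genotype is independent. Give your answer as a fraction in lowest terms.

1/16

ABO cross I^A I^B × I^A I^A → 1/2 A, 1/2 AB.
So P(type A) = 1/2 per child.
P(not type A) = 1/2 for one child; (1/2)^4 = 1/16.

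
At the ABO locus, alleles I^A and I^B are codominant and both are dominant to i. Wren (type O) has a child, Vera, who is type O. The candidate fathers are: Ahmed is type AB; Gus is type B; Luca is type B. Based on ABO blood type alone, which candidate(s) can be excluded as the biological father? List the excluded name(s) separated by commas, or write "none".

Ahmed

A candidate is excluded only if no genotype consistent with his phenotype could produce a type O child with a type O mother.
Ahmed (type AB): no genotype consistent with that phenotype can produce a type-O child with a type-O mother.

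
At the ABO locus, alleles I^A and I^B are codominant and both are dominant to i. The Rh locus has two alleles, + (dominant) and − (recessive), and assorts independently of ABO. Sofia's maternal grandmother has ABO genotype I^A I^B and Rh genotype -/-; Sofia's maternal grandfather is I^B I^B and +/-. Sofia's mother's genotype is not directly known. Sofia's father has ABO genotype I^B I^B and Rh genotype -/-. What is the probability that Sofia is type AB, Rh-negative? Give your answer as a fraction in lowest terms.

Sofia's mother's ABO genotype from I^A I^B × I^B I^B: 1/2 I^A I^B, 1/2 I^B I^B.
Crossing each possibility with the father I^B I^B and summing P(type AB): 1/2·1/2 + 1/2·0 = 1/4.
Similarly for Rh via the mother's Rh distribution: P(Rh-) = 3/4.
Independent loci: 1/4 × 3/4 = 3/16.

3/16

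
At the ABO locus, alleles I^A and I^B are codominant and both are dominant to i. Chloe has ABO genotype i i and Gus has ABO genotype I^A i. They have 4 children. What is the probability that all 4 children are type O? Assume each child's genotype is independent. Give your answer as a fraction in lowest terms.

ABO cross i i × I^A i → 1/2 O, 1/2 A.
So P(type O) = 1/2 per child.
All 4 independent: (1/2)^4 = 1/16.

1/16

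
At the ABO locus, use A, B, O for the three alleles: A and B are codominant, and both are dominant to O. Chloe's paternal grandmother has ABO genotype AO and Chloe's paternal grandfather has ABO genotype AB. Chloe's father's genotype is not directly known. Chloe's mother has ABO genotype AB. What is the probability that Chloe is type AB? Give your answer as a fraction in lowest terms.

3/8

Chloe's father's ABO genotype from AO × AB: 1/4 AA, 1/4 AB, 1/4 AO, 1/4 BO.
Crossing each possibility with the mother AB and summing P(type AB): 1/4·1/2 + 1/4·1/2 + 1/4·1/4 + 1/4·1/4 = 3/8.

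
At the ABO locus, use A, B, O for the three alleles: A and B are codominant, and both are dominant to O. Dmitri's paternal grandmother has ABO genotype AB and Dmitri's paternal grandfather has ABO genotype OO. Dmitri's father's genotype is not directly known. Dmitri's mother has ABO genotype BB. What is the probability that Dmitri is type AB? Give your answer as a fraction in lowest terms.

1/4

Dmitri's father's ABO genotype from AB × OO: 1/2 AO, 1/2 BO.
Crossing each possibility with the mother BB and summing P(type AB): 1/2·1/2 + 1/2·0 = 1/4.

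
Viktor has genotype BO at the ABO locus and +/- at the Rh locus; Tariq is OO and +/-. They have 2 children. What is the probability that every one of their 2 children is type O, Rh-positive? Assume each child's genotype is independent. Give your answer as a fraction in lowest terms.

ABO cross BO × OO → 1/2 O, 1/2 B.
Rh cross +/- × +/- → 3/4 Rh+, 1/4 Rh-; so P(type O, Rh-positive) = 1/2 × 3/4 = 3/8 per child.
All 2 independent: (3/8)^2 = 9/64.

9/64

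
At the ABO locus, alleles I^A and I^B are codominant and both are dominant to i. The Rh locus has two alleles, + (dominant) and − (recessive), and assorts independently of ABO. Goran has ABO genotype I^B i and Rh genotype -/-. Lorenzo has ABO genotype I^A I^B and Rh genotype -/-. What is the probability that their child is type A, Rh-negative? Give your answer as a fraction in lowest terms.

ABO cross I^B i × I^A I^B → offspring phenotypes: 1/4 A, 1/2 B, 1/4 AB.
Rh cross -/- × -/- → 1 Rh-.
Independent loci: P(type A, Rh-negative) = 1/4 × 1 = 1/4.

1/4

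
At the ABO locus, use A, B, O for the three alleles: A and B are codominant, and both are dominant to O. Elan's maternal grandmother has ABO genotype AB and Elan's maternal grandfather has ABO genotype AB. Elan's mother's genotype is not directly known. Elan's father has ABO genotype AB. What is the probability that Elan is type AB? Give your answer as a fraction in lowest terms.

1/2

Elan's mother's ABO genotype from AB × AB: 1/4 AA, 1/2 AB, 1/4 BB.
Crossing each possibility with the father AB and summing P(type AB): 1/4·1/2 + 1/2·1/2 + 1/4·1/2 = 1/2.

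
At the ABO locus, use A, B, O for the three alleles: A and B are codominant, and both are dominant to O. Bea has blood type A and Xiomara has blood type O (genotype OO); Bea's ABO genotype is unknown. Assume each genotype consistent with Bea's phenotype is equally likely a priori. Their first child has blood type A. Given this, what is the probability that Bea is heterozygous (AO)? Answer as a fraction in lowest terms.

1/3

Possible genotypes: Bea ∈ {AA, AO}; Xiomara ∈ {OO}.
Weight each parental genotype pair by prior × P(type-A child):
  AA × OO: posterior weight 2/3.
  AO × OO: posterior weight 1/3.
Sum the posterior weight over pairs where Bea is AO: 1/3.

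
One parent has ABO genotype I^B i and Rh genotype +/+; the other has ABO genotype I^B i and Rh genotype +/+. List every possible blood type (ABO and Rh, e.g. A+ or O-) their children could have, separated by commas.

Gametes from I^B i × I^B i give offspring ABO genotypes I^B I^B, I^B i, i i, i.e. phenotypes O, B.
Rh cross +/+ × +/+ → phenotypes Rh+.
Combining independently: O+, B+.

O+, B+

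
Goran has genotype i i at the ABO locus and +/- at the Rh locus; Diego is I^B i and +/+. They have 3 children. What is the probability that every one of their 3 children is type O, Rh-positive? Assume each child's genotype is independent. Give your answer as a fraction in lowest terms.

1/8

ABO cross i i × I^B i → 1/2 O, 1/2 B.
Rh cross +/- × +/+ → 1 Rh+; so P(type O, Rh-positive) = 1/2 × 1 = 1/2 per child.
All 3 independent: (1/2)^3 = 1/8.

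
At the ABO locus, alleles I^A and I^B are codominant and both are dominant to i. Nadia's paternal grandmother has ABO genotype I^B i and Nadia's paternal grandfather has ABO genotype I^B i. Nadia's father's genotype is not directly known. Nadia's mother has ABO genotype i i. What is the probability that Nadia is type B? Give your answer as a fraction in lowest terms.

Nadia's father's ABO genotype from I^B i × I^B i: 1/4 I^B I^B, 1/2 I^B i, 1/4 i i.
Crossing each possibility with the mother i i and summing P(type B): 1/4·1 + 1/2·1/2 + 1/4·0 = 1/2.

1/2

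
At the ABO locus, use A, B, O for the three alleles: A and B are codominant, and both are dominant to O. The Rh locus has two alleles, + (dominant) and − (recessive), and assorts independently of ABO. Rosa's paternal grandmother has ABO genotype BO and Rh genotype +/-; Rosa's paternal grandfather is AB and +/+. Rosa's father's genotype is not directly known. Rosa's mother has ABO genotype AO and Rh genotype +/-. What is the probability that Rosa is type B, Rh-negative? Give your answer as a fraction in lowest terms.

1/32

Rosa's father's ABO genotype from BO × AB: 1/4 AB, 1/4 AO, 1/4 BB, 1/4 BO.
Crossing each possibility with the mother AO and summing P(type B): 1/4·1/4 + 1/4·0 + 1/4·1/2 + 1/4·1/4 = 1/4.
Similarly for Rh via the father's Rh distribution: P(Rh-) = 1/8.
Independent loci: 1/4 × 1/8 = 1/32.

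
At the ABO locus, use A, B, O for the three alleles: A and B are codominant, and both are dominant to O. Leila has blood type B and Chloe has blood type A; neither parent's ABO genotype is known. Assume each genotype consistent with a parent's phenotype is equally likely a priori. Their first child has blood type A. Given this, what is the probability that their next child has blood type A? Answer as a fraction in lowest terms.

Possible genotypes: Leila ∈ {BB, BO}; Chloe ∈ {AA, AO}.
Weight each parental genotype pair by prior × P(type-A child):
  BO × AA: posterior weight 2/3; P(next child type A) = 1/2.
  BO × AO: posterior weight 1/3; P(next child type A) = 1/4.
Weighted sum = 5/12.

5/12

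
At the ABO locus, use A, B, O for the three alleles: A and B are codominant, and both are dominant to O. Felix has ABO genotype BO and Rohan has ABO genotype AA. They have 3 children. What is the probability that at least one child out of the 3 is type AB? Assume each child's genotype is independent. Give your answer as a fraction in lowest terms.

ABO cross BO × AA → 1/2 A, 1/2 AB.
So P(type AB) = 1/2 per child.
P(none) = (1/2)^3 = 1/8; P(at least one) = 1 − 1/8 = 7/8.

7/8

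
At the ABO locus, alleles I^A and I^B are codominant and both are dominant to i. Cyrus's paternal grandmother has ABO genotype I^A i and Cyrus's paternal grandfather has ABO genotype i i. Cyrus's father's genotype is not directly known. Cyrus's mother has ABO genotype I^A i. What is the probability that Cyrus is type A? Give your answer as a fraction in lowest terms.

5/8

Cyrus's father's ABO genotype from I^A i × i i: 1/2 I^A i, 1/2 i i.
Crossing each possibility with the mother I^A i and summing P(type A): 1/2·3/4 + 1/2·1/2 = 5/8.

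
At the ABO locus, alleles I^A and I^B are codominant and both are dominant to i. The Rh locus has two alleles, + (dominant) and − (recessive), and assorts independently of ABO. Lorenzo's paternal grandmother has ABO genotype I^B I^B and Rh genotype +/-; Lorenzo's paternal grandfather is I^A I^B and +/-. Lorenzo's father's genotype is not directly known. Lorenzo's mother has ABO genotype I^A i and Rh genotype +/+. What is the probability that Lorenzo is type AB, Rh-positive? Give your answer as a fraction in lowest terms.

Lorenzo's father's ABO genotype from I^B I^B × I^A I^B: 1/2 I^A I^B, 1/2 I^B I^B.
Crossing each possibility with the mother I^A i and summing P(type AB): 1/2·1/4 + 1/2·1/2 = 3/8.
Similarly for Rh via the father's Rh distribution: P(Rh+) = 1.
Independent loci: 3/8 × 1 = 3/8.

3/8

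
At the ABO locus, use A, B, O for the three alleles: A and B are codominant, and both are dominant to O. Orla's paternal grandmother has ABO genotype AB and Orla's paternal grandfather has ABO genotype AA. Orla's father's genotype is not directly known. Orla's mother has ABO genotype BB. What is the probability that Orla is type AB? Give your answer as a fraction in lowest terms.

3/4

Orla's father's ABO genotype from AB × AA: 1/2 AA, 1/2 AB.
Crossing each possibility with the mother BB and summing P(type AB): 1/2·1 + 1/2·1/2 = 3/4.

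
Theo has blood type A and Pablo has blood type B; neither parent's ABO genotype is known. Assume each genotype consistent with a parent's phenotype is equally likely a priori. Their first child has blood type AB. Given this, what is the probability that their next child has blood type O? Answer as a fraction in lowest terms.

1/36

Possible genotypes: Theo ∈ {AA, AO}; Pablo ∈ {BB, BO}.
Weight each parental genotype pair by prior × P(type-AB child):
  AA × BB: posterior weight 4/9; P(next child type O) = 0.
  AA × BO: posterior weight 2/9; P(next child type O) = 0.
  AO × BB: posterior weight 2/9; P(next child type O) = 0.
  AO × BO: posterior weight 1/9; P(next child type O) = 1/4.
Weighted sum = 1/36.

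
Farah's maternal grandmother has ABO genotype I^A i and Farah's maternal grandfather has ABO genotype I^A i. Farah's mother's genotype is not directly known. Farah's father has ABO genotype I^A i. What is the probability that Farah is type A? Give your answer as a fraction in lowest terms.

3/4

Farah's mother's ABO genotype from I^A i × I^A i: 1/4 I^A I^A, 1/2 I^A i, 1/4 i i.
Crossing each possibility with the father I^A i and summing P(type A): 1/4·1 + 1/2·3/4 + 1/4·1/2 = 3/4.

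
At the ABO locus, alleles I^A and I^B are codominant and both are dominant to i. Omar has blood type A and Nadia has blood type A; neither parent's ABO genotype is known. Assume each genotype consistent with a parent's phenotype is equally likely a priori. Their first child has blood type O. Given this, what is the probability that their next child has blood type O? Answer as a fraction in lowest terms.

1/4

Possible genotypes: Omar ∈ {I^A I^A, I^A i}; Nadia ∈ {I^A I^A, I^A i}.
Weight each parental genotype pair by prior × P(type-O child):
  I^A i × I^A i: posterior weight 1; P(next child type O) = 1/4.
Weighted sum = 1/4.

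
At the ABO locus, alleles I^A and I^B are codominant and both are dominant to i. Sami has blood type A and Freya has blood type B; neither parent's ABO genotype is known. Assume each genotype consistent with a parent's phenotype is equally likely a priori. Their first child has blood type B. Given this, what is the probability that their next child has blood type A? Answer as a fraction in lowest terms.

1/12

Possible genotypes: Sami ∈ {I^A I^A, I^A i}; Freya ∈ {I^B I^B, I^B i}.
Weight each parental genotype pair by prior × P(type-B child):
  I^A i × I^B I^B: posterior weight 2/3; P(next child type A) = 0.
  I^A i × I^B i: posterior weight 1/3; P(next child type A) = 1/4.
Weighted sum = 1/12.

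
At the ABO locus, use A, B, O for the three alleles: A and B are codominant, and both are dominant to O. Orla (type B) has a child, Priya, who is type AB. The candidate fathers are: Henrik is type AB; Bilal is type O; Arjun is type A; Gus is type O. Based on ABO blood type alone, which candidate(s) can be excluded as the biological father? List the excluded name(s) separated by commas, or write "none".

A candidate is excluded only if no genotype consistent with his phenotype could produce a type AB child with a type B mother.
Bilal (type O): no genotype consistent with that phenotype can produce a type-AB child with a type-B mother.
Gus (type O): no genotype consistent with that phenotype can produce a type-AB child with a type-B mother.

Bilal, Gus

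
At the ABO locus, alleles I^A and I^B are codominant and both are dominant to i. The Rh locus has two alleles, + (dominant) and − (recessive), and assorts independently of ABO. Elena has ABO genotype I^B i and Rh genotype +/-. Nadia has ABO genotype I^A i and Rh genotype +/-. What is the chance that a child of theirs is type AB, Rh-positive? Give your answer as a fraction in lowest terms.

ABO cross I^B i × I^A i → offspring phenotypes: 1/4 O, 1/4 A, 1/4 B, 1/4 AB.
Rh cross +/- × +/- → 3/4 Rh+, 1/4 Rh-.
Independent loci: P(type AB, Rh-positive) = 1/4 × 3/4 = 3/16.

3/16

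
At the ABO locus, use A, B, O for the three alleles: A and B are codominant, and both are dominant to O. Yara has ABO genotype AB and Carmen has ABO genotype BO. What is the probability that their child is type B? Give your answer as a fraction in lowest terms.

1/2

ABO cross AB × BO → offspring phenotypes: 1/4 A, 1/2 B, 1/4 AB.
So P(type B) = 1/2.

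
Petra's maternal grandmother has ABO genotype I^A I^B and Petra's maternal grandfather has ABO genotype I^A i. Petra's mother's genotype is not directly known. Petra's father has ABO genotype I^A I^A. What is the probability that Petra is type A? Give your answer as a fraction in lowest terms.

Petra's mother's ABO genotype from I^A I^B × I^A i: 1/4 I^A I^A, 1/4 I^A I^B, 1/4 I^A i, 1/4 I^B i.
Crossing each possibility with the father I^A I^A and summing P(type A): 1/4·1 + 1/4·1/2 + 1/4·1 + 1/4·1/2 = 3/4.

3/4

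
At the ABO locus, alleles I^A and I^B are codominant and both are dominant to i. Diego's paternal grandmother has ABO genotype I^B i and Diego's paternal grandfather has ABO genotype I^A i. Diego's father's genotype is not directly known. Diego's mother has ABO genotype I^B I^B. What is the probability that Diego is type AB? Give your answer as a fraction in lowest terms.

Diego's father's ABO genotype from I^B i × I^A i: 1/4 I^A I^B, 1/4 I^A i, 1/4 I^B i, 1/4 i i.
Crossing each possibility with the mother I^B I^B and summing P(type AB): 1/4·1/2 + 1/4·1/2 + 1/4·0 + 1/4·0 = 1/4.

1/4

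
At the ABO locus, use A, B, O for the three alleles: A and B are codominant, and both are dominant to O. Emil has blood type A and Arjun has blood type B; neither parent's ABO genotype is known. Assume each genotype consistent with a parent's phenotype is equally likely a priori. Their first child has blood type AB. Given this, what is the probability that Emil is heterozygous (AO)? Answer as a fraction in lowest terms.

Possible genotypes: Emil ∈ {AA, AO}; Arjun ∈ {BB, BO}.
Weight each parental genotype pair by prior × P(type-AB child):
  AA × BB: posterior weight 4/9.
  AA × BO: posterior weight 2/9.
  AO × BB: posterior weight 2/9.
  AO × BO: posterior weight 1/9.
Sum the posterior weight over pairs where Emil is AO: 1/3.

1/3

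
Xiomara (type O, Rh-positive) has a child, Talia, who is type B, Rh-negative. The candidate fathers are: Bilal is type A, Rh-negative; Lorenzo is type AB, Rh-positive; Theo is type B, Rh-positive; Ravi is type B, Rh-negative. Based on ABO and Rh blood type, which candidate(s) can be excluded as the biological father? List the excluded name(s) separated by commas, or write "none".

Bilal

A candidate is excluded only if no genotype consistent with his phenotype could produce a type B, Rh-negative child with a type O, Rh-positive mother.
Bilal (type A, Rh-): no genotype consistent with that phenotype can produce a type-B Rh- child with a type-O mother.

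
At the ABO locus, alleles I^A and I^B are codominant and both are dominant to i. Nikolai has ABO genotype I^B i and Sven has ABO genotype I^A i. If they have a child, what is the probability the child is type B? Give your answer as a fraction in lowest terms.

1/4

ABO cross I^B i × I^A i → offspring phenotypes: 1/4 O, 1/4 A, 1/4 B, 1/4 AB.
So P(type B) = 1/4.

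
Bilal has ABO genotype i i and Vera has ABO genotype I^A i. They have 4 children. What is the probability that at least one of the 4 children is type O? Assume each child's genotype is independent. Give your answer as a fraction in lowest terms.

ABO cross i i × I^A i → 1/2 O, 1/2 A.
So P(type O) = 1/2 per child.
P(none) = (1/2)^4 = 1/16; P(at least one) = 1 − 1/16 = 15/16.

15/16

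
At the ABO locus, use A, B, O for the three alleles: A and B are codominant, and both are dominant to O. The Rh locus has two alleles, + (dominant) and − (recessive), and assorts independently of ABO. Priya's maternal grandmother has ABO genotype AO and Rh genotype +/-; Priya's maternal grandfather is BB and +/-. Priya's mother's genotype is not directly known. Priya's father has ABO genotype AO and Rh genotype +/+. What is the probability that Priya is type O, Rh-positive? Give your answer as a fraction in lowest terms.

1/8

Priya's mother's ABO genotype from AO × BB: 1/2 AB, 1/2 BO.
Crossing each possibility with the father AO and summing P(type O): 1/2·0 + 1/2·1/4 = 1/8.
Similarly for Rh via the mother's Rh distribution: P(Rh+) = 1.
Independent loci: 1/8 × 1 = 1/8.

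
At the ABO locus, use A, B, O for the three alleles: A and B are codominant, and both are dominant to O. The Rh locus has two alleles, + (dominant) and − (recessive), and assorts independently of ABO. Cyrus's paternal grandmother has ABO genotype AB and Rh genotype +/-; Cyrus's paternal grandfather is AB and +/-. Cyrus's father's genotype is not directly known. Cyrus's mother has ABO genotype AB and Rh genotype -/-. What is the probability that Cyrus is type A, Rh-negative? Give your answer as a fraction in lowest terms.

1/8

Cyrus's father's ABO genotype from AB × AB: 1/4 AA, 1/2 AB, 1/4 BB.
Crossing each possibility with the mother AB and summing P(type A): 1/4·1/2 + 1/2·1/4 + 1/4·0 = 1/4.
Similarly for Rh via the father's Rh distribution: P(Rh-) = 1/2.
Independent loci: 1/4 × 1/2 = 1/8.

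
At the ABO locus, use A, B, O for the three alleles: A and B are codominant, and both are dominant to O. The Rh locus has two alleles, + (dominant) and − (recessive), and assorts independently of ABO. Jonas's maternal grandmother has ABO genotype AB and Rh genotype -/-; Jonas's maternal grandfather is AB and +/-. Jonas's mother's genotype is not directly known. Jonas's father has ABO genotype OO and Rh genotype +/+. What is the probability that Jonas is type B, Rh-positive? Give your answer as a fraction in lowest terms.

Jonas's mother's ABO genotype from AB × AB: 1/4 AA, 1/2 AB, 1/4 BB.
Crossing each possibility with the father OO and summing P(type B): 1/4·0 + 1/2·1/2 + 1/4·1 = 1/2.
Similarly for Rh via the mother's Rh distribution: P(Rh+) = 1.
Independent loci: 1/2 × 1 = 1/2.

1/2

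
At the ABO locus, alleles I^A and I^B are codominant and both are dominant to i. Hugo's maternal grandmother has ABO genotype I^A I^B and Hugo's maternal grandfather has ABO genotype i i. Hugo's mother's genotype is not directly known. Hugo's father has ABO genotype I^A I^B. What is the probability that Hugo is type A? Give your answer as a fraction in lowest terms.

Hugo's mother's ABO genotype from I^A I^B × i i: 1/2 I^A i, 1/2 I^B i.
Crossing each possibility with the father I^A I^B and summing P(type A): 1/2·1/2 + 1/2·1/4 = 3/8.

3/8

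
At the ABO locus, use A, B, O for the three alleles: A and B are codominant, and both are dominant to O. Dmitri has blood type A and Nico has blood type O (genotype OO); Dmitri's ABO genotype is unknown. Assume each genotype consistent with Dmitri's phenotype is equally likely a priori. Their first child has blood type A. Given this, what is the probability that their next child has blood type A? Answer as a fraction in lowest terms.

Possible genotypes: Dmitri ∈ {AA, AO}; Nico ∈ {OO}.
Weight each parental genotype pair by prior × P(type-A child):
  AA × OO: posterior weight 2/3; P(next child type A) = 1.
  AO × OO: posterior weight 1/3; P(next child type A) = 1/2.
Weighted sum = 5/6.

5/6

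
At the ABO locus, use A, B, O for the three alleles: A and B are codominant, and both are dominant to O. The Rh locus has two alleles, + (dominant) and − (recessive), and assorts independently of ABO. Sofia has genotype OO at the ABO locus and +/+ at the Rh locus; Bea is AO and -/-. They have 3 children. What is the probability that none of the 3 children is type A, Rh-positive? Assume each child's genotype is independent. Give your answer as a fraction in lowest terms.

ABO cross OO × AO → 1/2 O, 1/2 A.
Rh cross +/+ × -/- → 1 Rh+; so P(type A, Rh-positive) = 1/2 × 1 = 1/2 per child.
P(not type A, Rh-positive) = 1/2 for one child; (1/2)^3 = 1/8.

1/8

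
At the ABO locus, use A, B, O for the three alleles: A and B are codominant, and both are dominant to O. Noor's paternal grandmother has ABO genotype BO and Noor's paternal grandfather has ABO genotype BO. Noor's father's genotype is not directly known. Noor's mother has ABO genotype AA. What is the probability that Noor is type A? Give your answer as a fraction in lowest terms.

Noor's father's ABO genotype from BO × BO: 1/4 BB, 1/2 BO, 1/4 OO.
Crossing each possibility with the mother AA and summing P(type A): 1/4·0 + 1/2·1/2 + 1/4·1 = 1/2.

1/2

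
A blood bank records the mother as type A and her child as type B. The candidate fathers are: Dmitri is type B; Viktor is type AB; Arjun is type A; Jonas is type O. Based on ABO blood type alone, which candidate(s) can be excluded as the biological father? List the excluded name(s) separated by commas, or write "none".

Arjun, Jonas

A candidate is excluded only if no genotype consistent with his phenotype could produce a type B child with a type A mother.
Arjun (type A): no genotype consistent with that phenotype can produce a type-B child with a type-A mother.
Jonas (type O): no genotype consistent with that phenotype can produce a type-B child with a type-A mother.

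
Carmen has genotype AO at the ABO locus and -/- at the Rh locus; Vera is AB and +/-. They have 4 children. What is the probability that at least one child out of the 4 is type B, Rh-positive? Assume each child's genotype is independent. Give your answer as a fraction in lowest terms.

1695/4096

ABO cross AO × AB → 1/2 A, 1/4 B, 1/4 AB.
Rh cross -/- × +/- → 1/2 Rh+, 1/2 Rh-; so P(type B, Rh-positive) = 1/4 × 1/2 = 1/8 per child.
P(none) = (7/8)^4 = 2401/4096; P(at least one) = 1 − 2401/4096 = 1695/4096.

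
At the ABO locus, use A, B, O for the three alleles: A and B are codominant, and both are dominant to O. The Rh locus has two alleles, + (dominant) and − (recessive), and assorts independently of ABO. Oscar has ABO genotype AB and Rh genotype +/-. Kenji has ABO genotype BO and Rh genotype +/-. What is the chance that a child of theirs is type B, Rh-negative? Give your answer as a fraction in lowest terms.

1/8

ABO cross AB × BO → offspring phenotypes: 1/4 A, 1/2 B, 1/4 AB.
Rh cross +/- × +/- → 3/4 Rh+, 1/4 Rh-.
Independent loci: P(type B, Rh-negative) = 1/2 × 1/4 = 1/8.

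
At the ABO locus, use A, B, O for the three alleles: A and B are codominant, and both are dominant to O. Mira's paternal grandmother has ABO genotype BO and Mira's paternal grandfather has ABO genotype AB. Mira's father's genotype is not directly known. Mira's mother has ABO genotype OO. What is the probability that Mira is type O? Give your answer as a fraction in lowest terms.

1/4

Mira's father's ABO genotype from BO × AB: 1/4 AB, 1/4 AO, 1/4 BB, 1/4 BO.
Crossing each possibility with the mother OO and summing P(type O): 1/4·0 + 1/4·1/2 + 1/4·0 + 1/4·1/2 = 1/4.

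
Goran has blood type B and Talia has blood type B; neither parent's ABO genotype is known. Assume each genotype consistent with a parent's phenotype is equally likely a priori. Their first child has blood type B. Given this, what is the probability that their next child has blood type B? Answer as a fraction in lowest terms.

19/20

Possible genotypes: Goran ∈ {BB, BO}; Talia ∈ {BB, BO}.
Weight each parental genotype pair by prior × P(type-B child):
  BB × BB: posterior weight 4/15; P(next child type B) = 1.
  BB × BO: posterior weight 4/15; P(next child type B) = 1.
  BO × BB: posterior weight 4/15; P(next child type B) = 1.
  BO × BO: posterior weight 1/5; P(next child type B) = 3/4.
Weighted sum = 19/20.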